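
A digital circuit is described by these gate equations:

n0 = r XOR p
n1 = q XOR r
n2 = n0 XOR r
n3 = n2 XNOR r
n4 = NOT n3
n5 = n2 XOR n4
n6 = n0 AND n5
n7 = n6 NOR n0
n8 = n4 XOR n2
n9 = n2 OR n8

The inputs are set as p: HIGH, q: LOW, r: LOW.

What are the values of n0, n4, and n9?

n0 = r XOR p = LOW XOR HIGH = HIGH
n2 = n0 XOR r = HIGH XOR LOW = HIGH
n3 = n2 XNOR r = HIGH XNOR LOW = LOW
n4 = NOT n3 = NOT LOW = HIGH
n8 = n4 XOR n2 = HIGH XOR HIGH = LOW
n9 = n2 OR n8 = HIGH OR LOW = HIGH

n0 = HIGH, n4 = HIGH, n9 = HIGH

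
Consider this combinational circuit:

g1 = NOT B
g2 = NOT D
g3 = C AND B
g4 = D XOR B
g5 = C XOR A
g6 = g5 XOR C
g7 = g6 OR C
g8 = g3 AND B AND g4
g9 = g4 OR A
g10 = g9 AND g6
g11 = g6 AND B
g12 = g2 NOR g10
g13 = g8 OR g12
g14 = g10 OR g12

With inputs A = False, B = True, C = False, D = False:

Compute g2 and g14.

g2 = True; g14 = False

g2 = NOT D = NOT False = True
g4 = D XOR B = False XOR True = True
g5 = C XOR A = False XOR False = False
g6 = g5 XOR C = False XOR False = False
g9 = g4 OR A = True OR False = True
g10 = g9 AND g6 = True AND False = False
g12 = g2 NOR g10 = True NOR False = False
g14 = g10 OR g12 = False OR False = False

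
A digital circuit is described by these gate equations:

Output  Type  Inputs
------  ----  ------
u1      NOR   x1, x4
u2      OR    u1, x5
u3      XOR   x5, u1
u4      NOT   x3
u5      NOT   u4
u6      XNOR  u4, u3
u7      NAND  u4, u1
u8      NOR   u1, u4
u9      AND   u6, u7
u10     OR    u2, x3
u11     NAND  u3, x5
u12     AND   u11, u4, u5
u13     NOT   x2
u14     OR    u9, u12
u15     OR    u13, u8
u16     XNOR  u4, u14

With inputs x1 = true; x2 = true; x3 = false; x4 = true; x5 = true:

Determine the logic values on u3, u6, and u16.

u1 = x1 NOR x4 = true NOR true = false
u3 = x5 XOR u1 = true XOR false = true
u4 = NOT x3 = NOT false = true
u5 = NOT u4 = NOT true = false
u6 = u4 XNOR u3 = true XNOR true = true
u7 = u4 NAND u1 = true NAND false = true
u9 = u6 AND u7 = true AND true = true
u11 = u3 NAND x5 = true NAND true = false
u12 = u11 AND u4 AND u5 = false AND true AND false = false
u14 = u9 OR u12 = true OR false = true
u16 = u4 XNOR u14 = true XNOR true = true

u3 = true, u6 = true, u16 = true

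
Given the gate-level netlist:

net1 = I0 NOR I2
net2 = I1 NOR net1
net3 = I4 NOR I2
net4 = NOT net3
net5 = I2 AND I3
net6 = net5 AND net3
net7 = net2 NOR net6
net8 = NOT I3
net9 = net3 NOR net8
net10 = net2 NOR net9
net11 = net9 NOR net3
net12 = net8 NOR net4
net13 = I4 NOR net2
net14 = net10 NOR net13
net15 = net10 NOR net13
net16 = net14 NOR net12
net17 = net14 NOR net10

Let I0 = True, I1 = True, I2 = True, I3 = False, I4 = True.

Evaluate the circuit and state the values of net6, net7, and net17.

net6 = False, net7 = True, net17 = False

net1 = I0 NOR I2 = True NOR True = False
net2 = I1 NOR net1 = True NOR False = False
net3 = I4 NOR I2 = True NOR True = False
net5 = I2 AND I3 = True AND False = False
net6 = net5 AND net3 = False AND False = False
net7 = net2 NOR net6 = False NOR False = True
net8 = NOT I3 = NOT False = True
net9 = net3 NOR net8 = False NOR True = False
net10 = net2 NOR net9 = False NOR False = True
net13 = I4 NOR net2 = True NOR False = False
net14 = net10 NOR net13 = True NOR False = False
net17 = net14 NOR net10 = False NOR True = False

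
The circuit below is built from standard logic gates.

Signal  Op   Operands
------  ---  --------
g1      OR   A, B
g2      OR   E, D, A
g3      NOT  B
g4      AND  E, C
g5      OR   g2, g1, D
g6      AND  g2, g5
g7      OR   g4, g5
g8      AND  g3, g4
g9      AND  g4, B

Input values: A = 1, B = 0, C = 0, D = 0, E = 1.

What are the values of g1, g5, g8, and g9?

g1 = 1  g5 = 1  g8 = 0  g9 = 0

g1 = A OR B = 1 OR 0 = 1
g2 = E OR D OR A = 1 OR 0 OR 1 = 1
g3 = NOT B = NOT 0 = 1
g4 = E AND C = 1 AND 0 = 0
g5 = g2 OR g1 OR D = 1 OR 1 OR 0 = 1
g8 = g3 AND g4 = 1 AND 0 = 0
g9 = g4 AND B = 0 AND 0 = 0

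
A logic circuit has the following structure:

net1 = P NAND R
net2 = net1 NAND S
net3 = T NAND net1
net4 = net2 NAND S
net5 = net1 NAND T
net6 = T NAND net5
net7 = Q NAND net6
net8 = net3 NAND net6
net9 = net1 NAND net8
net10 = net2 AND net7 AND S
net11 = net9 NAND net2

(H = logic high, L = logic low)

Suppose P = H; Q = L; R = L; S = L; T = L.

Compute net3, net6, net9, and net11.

net3 = H, net6 = H, net9 = H, net11 = L

net1 = P NAND R = H NAND L = H
net2 = net1 NAND S = H NAND L = H
net3 = T NAND net1 = L NAND H = H
net5 = net1 NAND T = H NAND L = H
net6 = T NAND net5 = L NAND H = H
net8 = net3 NAND net6 = H NAND H = L
net9 = net1 NAND net8 = H NAND L = H
net11 = net9 NAND net2 = H NAND H = L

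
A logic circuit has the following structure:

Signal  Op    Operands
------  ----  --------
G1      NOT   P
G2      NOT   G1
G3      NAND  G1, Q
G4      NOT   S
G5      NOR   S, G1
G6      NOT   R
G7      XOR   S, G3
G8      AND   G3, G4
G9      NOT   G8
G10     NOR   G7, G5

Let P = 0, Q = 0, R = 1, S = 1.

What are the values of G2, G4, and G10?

G1 = NOT P = NOT 0 = 1
G2 = NOT G1 = NOT 1 = 0
G3 = G1 NAND Q = 1 NAND 0 = 1
G4 = NOT S = NOT 1 = 0
G5 = S NOR G1 = 1 NOR 1 = 0
G7 = S XOR G3 = 1 XOR 1 = 0
G10 = G7 NOR G5 = 0 NOR 0 = 1

G2 = 0, G4 = 0, G10 = 1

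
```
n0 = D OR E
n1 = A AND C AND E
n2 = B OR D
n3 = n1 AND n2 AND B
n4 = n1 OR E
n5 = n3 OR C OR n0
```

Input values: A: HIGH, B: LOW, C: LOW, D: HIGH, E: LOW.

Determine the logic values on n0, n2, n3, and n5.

n0 = D OR E = HIGH OR LOW = HIGH
n1 = A AND C AND E = HIGH AND LOW AND LOW = LOW
n2 = B OR D = LOW OR HIGH = HIGH
n3 = n1 AND n2 AND B = LOW AND HIGH AND LOW = LOW
n5 = n3 OR C OR n0 = LOW OR LOW OR HIGH = HIGH

n0 = HIGH, n2 = HIGH, n3 = LOW, n5 = HIGH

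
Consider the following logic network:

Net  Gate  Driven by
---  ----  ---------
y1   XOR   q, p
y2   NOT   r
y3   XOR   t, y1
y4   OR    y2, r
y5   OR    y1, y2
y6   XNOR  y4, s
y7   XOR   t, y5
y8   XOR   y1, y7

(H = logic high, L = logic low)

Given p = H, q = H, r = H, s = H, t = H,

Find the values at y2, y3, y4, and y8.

y2 = L, y3 = H, y4 = H, y8 = H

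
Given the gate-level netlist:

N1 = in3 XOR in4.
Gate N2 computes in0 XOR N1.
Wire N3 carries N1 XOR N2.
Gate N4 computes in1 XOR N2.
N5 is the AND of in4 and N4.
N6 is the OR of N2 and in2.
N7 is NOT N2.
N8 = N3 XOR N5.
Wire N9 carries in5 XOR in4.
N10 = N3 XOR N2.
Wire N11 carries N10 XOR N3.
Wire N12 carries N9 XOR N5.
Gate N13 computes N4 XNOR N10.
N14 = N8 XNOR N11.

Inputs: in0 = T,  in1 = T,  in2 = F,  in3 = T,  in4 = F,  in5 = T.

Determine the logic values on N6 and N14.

N6 = F; N14 = F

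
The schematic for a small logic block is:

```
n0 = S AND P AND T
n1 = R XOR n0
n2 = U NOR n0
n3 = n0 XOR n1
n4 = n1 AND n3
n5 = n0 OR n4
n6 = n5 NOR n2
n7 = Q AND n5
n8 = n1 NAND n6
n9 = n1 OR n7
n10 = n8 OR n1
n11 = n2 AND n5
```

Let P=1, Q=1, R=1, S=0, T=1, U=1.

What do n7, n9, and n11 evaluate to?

n0 = S AND P AND T = 0 AND 1 AND 1 = 0
n1 = R XOR n0 = 1 XOR 0 = 1
n2 = U NOR n0 = 1 NOR 0 = 0
n3 = n0 XOR n1 = 0 XOR 1 = 1
n4 = n1 AND n3 = 1 AND 1 = 1
n5 = n0 OR n4 = 0 OR 1 = 1
n7 = Q AND n5 = 1 AND 1 = 1
n9 = n1 OR n7 = 1 OR 1 = 1
n11 = n2 AND n5 = 0 AND 1 = 0

n7 = 1, n9 = 1, n11 = 0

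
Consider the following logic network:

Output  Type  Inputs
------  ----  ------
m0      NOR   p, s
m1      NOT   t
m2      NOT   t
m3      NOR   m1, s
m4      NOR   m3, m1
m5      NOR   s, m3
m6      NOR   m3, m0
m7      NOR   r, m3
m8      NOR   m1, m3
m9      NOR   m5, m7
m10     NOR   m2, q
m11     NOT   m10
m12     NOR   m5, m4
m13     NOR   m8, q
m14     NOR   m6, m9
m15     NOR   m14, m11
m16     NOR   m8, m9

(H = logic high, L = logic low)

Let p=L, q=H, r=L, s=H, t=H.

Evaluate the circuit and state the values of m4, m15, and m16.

m4 = H; m15 = L; m16 = L

m0 = p NOR s = L NOR H = L
m1 = NOT t = NOT H = L
m2 = NOT t = NOT H = L
m3 = m1 NOR s = L NOR H = L
m4 = m3 NOR m1 = L NOR L = H
m5 = s NOR m3 = H NOR L = L
m6 = m3 NOR m0 = L NOR L = H
m7 = r NOR m3 = L NOR L = H
m8 = m1 NOR m3 = L NOR L = H
m9 = m5 NOR m7 = L NOR H = L
m10 = m2 NOR q = L NOR H = L
m11 = NOT m10 = NOT L = H
m14 = m6 NOR m9 = H NOR L = L
m15 = m14 NOR m11 = L NOR H = L
m16 = m8 NOR m9 = H NOR L = L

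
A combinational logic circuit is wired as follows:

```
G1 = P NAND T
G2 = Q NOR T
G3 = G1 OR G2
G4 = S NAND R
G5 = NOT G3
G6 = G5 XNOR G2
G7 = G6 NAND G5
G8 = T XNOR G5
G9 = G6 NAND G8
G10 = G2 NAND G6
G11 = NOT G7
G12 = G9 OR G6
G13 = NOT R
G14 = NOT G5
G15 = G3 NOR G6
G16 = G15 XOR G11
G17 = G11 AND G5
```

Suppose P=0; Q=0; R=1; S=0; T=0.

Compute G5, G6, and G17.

G5 = 0  G6 = 0  G17 = 0

G1 = P NAND T = 0 NAND 0 = 1
G2 = Q NOR T = 0 NOR 0 = 1
G3 = G1 OR G2 = 1 OR 1 = 1
G5 = NOT G3 = NOT 1 = 0
G6 = G5 XNOR G2 = 0 XNOR 1 = 0
G7 = G6 NAND G5 = 0 NAND 0 = 1
G11 = NOT G7 = NOT 1 = 0
G17 = G11 AND G5 = 0 AND 0 = 0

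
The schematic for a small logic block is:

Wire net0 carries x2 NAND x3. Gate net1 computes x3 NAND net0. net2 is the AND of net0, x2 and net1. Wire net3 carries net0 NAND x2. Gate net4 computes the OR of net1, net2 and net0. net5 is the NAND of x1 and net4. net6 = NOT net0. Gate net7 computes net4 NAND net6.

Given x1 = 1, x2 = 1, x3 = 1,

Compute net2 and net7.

net2 = 0  net7 = 0

net0 = x2 NAND x3 = 1 NAND 1 = 0
net1 = x3 NAND net0 = 1 NAND 0 = 1
net2 = net0 AND x2 AND net1 = 0 AND 1 AND 1 = 0
net4 = net1 OR net2 OR net0 = 1 OR 0 OR 0 = 1
net6 = NOT net0 = NOT 0 = 1
net7 = net4 NAND net6 = 1 NAND 1 = 0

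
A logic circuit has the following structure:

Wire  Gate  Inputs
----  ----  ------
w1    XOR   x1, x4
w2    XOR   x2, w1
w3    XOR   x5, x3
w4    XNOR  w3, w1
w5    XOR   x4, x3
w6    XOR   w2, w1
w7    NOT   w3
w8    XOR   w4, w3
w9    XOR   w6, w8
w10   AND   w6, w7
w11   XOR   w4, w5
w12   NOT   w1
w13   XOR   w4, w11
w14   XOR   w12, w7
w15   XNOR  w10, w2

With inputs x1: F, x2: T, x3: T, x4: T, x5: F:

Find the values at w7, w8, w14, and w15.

w1 = x1 XOR x4 = F XOR T = T
w2 = x2 XOR w1 = T XOR T = F
w3 = x5 XOR x3 = F XOR T = T
w4 = w3 XNOR w1 = T XNOR T = T
w6 = w2 XOR w1 = F XOR T = T
w7 = NOT w3 = NOT T = F
w8 = w4 XOR w3 = T XOR T = F
w10 = w6 AND w7 = T AND F = F
w12 = NOT w1 = NOT T = F
w14 = w12 XOR w7 = F XOR F = F
w15 = w10 XNOR w2 = F XNOR F = T

w7 = F; w8 = F; w14 = F; w15 = T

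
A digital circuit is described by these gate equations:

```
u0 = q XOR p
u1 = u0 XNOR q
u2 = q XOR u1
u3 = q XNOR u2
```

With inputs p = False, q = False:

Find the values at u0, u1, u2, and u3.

u0 = q XOR p = False XOR False = False
u1 = u0 XNOR q = False XNOR False = True
u2 = q XOR u1 = False XOR True = True
u3 = q XNOR u2 = False XNOR True = False

u0 = False, u1 = True, u2 = True, u3 = False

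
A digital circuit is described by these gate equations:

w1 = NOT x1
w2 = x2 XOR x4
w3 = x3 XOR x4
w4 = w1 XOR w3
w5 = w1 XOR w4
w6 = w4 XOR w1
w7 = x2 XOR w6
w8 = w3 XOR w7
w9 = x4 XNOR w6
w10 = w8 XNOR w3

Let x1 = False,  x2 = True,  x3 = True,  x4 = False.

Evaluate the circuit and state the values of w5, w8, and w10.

w5 = True, w8 = True, w10 = True

w1 = NOT x1 = NOT False = True
w3 = x3 XOR x4 = True XOR False = True
w4 = w1 XOR w3 = True XOR True = False
w5 = w1 XOR w4 = True XOR False = True
w6 = w4 XOR w1 = False XOR True = True
w7 = x2 XOR w6 = True XOR True = False
w8 = w3 XOR w7 = True XOR False = True
w10 = w8 XNOR w3 = True XNOR True = True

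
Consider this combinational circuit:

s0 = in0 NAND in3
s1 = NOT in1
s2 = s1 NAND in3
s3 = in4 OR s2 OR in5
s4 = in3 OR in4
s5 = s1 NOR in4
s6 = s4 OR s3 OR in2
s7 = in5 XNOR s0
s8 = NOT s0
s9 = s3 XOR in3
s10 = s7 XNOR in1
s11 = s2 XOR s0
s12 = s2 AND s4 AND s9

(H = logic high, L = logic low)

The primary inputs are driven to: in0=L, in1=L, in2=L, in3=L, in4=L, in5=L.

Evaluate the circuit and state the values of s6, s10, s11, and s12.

s0 = in0 NAND in3 = L NAND L = H
s1 = NOT in1 = NOT L = H
s2 = s1 NAND in3 = H NAND L = H
s3 = in4 OR s2 OR in5 = L OR H OR L = H
s4 = in3 OR in4 = L OR L = L
s6 = s4 OR s3 OR in2 = L OR H OR L = H
s7 = in5 XNOR s0 = L XNOR H = L
s9 = s3 XOR in3 = H XOR L = H
s10 = s7 XNOR in1 = L XNOR L = H
s11 = s2 XOR s0 = H XOR H = L
s12 = s2 AND s4 AND s9 = H AND L AND H = L

s6 = H, s10 = H, s11 = L, s12 = L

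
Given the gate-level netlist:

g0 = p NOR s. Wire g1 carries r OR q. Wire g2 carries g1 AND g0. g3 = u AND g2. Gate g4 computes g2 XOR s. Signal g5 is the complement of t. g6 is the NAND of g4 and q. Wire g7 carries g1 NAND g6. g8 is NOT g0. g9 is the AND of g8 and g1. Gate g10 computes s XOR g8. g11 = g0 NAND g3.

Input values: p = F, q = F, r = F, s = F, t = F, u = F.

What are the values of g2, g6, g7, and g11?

g0 = p NOR s = F NOR F = T
g1 = r OR q = F OR F = F
g2 = g1 AND g0 = F AND T = F
g3 = u AND g2 = F AND F = F
g4 = g2 XOR s = F XOR F = F
g6 = g4 NAND q = F NAND F = T
g7 = g1 NAND g6 = F NAND T = T
g11 = g0 NAND g3 = T NAND F = T

g2 = F  g6 = T  g7 = T  g11 = T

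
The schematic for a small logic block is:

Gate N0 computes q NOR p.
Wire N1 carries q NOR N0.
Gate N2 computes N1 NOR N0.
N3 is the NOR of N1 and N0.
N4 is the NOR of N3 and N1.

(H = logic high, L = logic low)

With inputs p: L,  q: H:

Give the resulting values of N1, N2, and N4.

N1 = L  N2 = H  N4 = L

N0 = q NOR p = H NOR L = L
N1 = q NOR N0 = H NOR L = L
N2 = N1 NOR N0 = L NOR L = H
N3 = N1 NOR N0 = L NOR L = H
N4 = N3 NOR N1 = H NOR L = L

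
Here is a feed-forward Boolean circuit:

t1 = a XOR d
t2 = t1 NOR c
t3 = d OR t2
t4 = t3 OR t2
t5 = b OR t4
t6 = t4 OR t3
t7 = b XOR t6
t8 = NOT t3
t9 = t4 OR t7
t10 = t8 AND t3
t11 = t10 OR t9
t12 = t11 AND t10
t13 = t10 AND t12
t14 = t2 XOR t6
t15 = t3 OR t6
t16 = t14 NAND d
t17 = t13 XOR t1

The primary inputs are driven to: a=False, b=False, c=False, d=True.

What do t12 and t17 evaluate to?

t1 = a XOR d = False XOR True = True
t2 = t1 NOR c = True NOR False = False
t3 = d OR t2 = True OR False = True
t4 = t3 OR t2 = True OR False = True
t6 = t4 OR t3 = True OR True = True
t7 = b XOR t6 = False XOR True = True
t8 = NOT t3 = NOT True = False
t9 = t4 OR t7 = True OR True = True
t10 = t8 AND t3 = False AND True = False
t11 = t10 OR t9 = False OR True = True
t12 = t11 AND t10 = True AND False = False
t13 = t10 AND t12 = False AND False = False
t17 = t13 XOR t1 = False XOR True = True

t12 = False; t17 = True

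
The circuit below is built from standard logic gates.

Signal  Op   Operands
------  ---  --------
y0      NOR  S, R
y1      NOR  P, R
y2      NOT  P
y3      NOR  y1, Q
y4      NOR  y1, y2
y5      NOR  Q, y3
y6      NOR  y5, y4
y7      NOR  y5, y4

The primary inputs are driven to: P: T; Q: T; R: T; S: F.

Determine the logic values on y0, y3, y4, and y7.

y0 = F  y3 = F  y4 = T  y7 = F

y0 = S NOR R = F NOR T = F
y1 = P NOR R = T NOR T = F
y2 = NOT P = NOT T = F
y3 = y1 NOR Q = F NOR T = F
y4 = y1 NOR y2 = F NOR F = T
y5 = Q NOR y3 = T NOR F = F
y7 = y5 NOR y4 = F NOR T = F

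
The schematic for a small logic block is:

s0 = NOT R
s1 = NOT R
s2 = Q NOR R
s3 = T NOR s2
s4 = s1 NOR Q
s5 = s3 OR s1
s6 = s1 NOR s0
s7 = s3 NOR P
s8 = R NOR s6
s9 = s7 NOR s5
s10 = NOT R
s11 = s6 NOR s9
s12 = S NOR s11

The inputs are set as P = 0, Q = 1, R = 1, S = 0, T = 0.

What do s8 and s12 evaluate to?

s8 = 0  s12 = 1

s0 = NOT R = NOT 1 = 0
s1 = NOT R = NOT 1 = 0
s2 = Q NOR R = 1 NOR 1 = 0
s3 = T NOR s2 = 0 NOR 0 = 1
s5 = s3 OR s1 = 1 OR 0 = 1
s6 = s1 NOR s0 = 0 NOR 0 = 1
s7 = s3 NOR P = 1 NOR 0 = 0
s8 = R NOR s6 = 1 NOR 1 = 0
s9 = s7 NOR s5 = 0 NOR 1 = 0
s11 = s6 NOR s9 = 1 NOR 0 = 0
s12 = S NOR s11 = 0 NOR 0 = 1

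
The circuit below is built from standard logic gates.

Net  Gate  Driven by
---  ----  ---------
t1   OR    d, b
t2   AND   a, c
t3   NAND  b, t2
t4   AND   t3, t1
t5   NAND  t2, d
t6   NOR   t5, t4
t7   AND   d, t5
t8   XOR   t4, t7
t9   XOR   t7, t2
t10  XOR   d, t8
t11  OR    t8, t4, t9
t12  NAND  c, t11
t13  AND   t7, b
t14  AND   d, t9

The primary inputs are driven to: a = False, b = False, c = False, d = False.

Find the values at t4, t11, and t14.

t1 = d OR b = False OR False = False
t2 = a AND c = False AND False = False
t3 = b NAND t2 = False NAND False = True
t4 = t3 AND t1 = True AND False = False
t5 = t2 NAND d = False NAND False = True
t7 = d AND t5 = False AND True = False
t8 = t4 XOR t7 = False XOR False = False
t9 = t7 XOR t2 = False XOR False = False
t11 = t8 OR t4 OR t9 = False OR False OR False = False
t14 = d AND t9 = False AND False = False

t4 = False  t11 = False  t14 = False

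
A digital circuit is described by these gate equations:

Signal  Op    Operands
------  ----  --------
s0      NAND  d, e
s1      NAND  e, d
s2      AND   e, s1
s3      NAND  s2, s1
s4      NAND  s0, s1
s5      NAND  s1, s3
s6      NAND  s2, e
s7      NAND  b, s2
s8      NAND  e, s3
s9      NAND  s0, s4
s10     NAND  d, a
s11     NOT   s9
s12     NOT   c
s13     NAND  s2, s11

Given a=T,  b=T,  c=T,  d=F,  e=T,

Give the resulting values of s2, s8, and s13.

s2 = T  s8 = T  s13 = T

s0 = d NAND e = F NAND T = T
s1 = e NAND d = T NAND F = T
s2 = e AND s1 = T AND T = T
s3 = s2 NAND s1 = T NAND T = F
s4 = s0 NAND s1 = T NAND T = F
s8 = e NAND s3 = T NAND F = T
s9 = s0 NAND s4 = T NAND F = T
s11 = NOT s9 = NOT T = F
s13 = s2 NAND s11 = T NAND F = T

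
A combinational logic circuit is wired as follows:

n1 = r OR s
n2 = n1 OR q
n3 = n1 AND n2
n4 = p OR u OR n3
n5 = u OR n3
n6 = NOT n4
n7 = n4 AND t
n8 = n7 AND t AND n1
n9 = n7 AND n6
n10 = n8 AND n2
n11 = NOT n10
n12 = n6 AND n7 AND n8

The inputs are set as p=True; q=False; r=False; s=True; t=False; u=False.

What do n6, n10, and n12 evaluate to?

n1 = r OR s = False OR True = True
n2 = n1 OR q = True OR False = True
n3 = n1 AND n2 = True AND True = True
n4 = p OR u OR n3 = True OR False OR True = True
n6 = NOT n4 = NOT True = False
n7 = n4 AND t = True AND False = False
n8 = n7 AND t AND n1 = False AND False AND True = False
n10 = n8 AND n2 = False AND True = False
n12 = n6 AND n7 AND n8 = False AND False AND False = False

n6 = False, n10 = False, n12 = False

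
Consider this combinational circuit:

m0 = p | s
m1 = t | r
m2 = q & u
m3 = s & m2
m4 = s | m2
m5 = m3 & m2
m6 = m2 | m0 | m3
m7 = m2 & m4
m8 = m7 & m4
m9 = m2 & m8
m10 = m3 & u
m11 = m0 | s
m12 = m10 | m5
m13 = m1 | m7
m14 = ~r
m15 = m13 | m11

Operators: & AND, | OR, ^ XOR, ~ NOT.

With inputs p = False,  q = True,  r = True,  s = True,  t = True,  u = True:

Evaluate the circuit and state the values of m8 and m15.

m8 = True; m15 = True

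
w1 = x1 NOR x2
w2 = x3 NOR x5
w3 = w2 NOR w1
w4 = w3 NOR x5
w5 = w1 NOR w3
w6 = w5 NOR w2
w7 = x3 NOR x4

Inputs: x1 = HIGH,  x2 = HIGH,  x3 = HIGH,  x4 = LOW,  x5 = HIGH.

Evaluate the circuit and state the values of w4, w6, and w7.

w4 = LOW, w6 = HIGH, w7 = LOW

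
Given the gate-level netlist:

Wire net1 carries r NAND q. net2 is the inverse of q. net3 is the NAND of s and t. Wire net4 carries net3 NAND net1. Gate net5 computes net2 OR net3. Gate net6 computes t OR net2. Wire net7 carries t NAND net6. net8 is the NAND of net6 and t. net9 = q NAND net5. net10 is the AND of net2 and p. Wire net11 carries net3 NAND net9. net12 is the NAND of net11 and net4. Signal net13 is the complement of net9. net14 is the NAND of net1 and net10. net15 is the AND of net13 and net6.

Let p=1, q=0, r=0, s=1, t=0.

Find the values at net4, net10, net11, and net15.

net4 = 0, net10 = 1, net11 = 0, net15 = 0

net1 = r NAND q = 0 NAND 0 = 1
net2 = NOT q = NOT 0 = 1
net3 = s NAND t = 1 NAND 0 = 1
net4 = net3 NAND net1 = 1 NAND 1 = 0
net5 = net2 OR net3 = 1 OR 1 = 1
net6 = t OR net2 = 0 OR 1 = 1
net9 = q NAND net5 = 0 NAND 1 = 1
net10 = net2 AND p = 1 AND 1 = 1
net11 = net3 NAND net9 = 1 NAND 1 = 0
net13 = NOT net9 = NOT 1 = 0
net15 = net13 AND net6 = 0 AND 1 = 0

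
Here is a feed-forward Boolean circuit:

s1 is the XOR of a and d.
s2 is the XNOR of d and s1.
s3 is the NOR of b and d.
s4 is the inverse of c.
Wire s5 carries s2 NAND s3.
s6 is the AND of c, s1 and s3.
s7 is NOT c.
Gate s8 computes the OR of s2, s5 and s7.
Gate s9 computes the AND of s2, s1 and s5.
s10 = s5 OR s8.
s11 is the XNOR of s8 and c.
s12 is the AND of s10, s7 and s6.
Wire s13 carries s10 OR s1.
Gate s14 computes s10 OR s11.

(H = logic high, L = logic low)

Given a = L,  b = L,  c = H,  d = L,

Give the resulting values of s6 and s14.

s6 = L, s14 = H

s1 = a XOR d = L XOR L = L
s2 = d XNOR s1 = L XNOR L = H
s3 = b NOR d = L NOR L = H
s5 = s2 NAND s3 = H NAND H = L
s6 = c AND s1 AND s3 = H AND L AND H = L
s7 = NOT c = NOT H = L
s8 = s2 OR s5 OR s7 = H OR L OR L = H
s10 = s5 OR s8 = L OR H = H
s11 = s8 XNOR c = H XNOR H = H
s14 = s10 OR s11 = H OR H = H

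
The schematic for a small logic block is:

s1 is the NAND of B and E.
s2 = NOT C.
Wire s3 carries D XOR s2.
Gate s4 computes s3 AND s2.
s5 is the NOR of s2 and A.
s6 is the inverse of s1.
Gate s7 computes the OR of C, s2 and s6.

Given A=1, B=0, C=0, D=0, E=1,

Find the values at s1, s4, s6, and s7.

s1 = 1  s4 = 1  s6 = 0  s7 = 1

s1 = B NAND E = 0 NAND 1 = 1
s2 = NOT C = NOT 0 = 1
s3 = D XOR s2 = 0 XOR 1 = 1
s4 = s3 AND s2 = 1 AND 1 = 1
s6 = NOT s1 = NOT 1 = 0
s7 = C OR s2 OR s6 = 0 OR 1 OR 0 = 1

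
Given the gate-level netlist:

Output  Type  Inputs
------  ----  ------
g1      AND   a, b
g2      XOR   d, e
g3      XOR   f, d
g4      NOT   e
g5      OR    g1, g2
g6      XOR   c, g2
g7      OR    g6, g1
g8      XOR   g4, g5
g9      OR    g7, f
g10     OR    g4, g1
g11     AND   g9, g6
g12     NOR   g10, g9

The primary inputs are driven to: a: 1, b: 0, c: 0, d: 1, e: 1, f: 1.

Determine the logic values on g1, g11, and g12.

g1 = a AND b = 1 AND 0 = 0
g2 = d XOR e = 1 XOR 1 = 0
g4 = NOT e = NOT 1 = 0
g6 = c XOR g2 = 0 XOR 0 = 0
g7 = g6 OR g1 = 0 OR 0 = 0
g9 = g7 OR f = 0 OR 1 = 1
g10 = g4 OR g1 = 0 OR 0 = 0
g11 = g9 AND g6 = 1 AND 0 = 0
g12 = g10 NOR g9 = 0 NOR 1 = 0

g1 = 0; g11 = 0; g12 = 0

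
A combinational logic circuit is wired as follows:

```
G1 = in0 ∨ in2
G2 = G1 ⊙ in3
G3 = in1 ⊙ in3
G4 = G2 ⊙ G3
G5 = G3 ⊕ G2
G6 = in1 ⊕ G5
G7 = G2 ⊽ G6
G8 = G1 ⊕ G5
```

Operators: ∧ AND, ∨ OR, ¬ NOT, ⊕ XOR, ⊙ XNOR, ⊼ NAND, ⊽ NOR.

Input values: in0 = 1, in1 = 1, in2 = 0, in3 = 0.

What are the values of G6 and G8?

G1 = in0 OR in2 = 1 OR 0 = 1
G2 = G1 XNOR in3 = 1 XNOR 0 = 0
G3 = in1 XNOR in3 = 1 XNOR 0 = 0
G5 = G3 XOR G2 = 0 XOR 0 = 0
G6 = in1 XOR G5 = 1 XOR 0 = 1
G8 = G1 XOR G5 = 1 XOR 0 = 1

G6 = 1; G8 = 1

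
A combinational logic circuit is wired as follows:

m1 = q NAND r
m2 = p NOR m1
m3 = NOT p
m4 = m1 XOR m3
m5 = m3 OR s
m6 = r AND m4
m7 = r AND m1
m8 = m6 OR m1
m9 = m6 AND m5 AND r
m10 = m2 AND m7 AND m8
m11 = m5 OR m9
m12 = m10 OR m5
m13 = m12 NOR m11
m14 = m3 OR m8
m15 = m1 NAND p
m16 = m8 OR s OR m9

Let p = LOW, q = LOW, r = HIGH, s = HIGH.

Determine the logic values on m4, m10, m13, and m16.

m4 = LOW  m10 = LOW  m13 = LOW  m16 = HIGH

m1 = q NAND r = LOW NAND HIGH = HIGH
m2 = p NOR m1 = LOW NOR HIGH = LOW
m3 = NOT p = NOT LOW = HIGH
m4 = m1 XOR m3 = HIGH XOR HIGH = LOW
m5 = m3 OR s = HIGH OR HIGH = HIGH
m6 = r AND m4 = HIGH AND LOW = LOW
m7 = r AND m1 = HIGH AND HIGH = HIGH
m8 = m6 OR m1 = LOW OR HIGH = HIGH
m9 = m6 AND m5 AND r = LOW AND HIGH AND HIGH = LOW
m10 = m2 AND m7 AND m8 = LOW AND HIGH AND HIGH = LOW
m11 = m5 OR m9 = HIGH OR LOW = HIGH
m12 = m10 OR m5 = LOW OR HIGH = HIGH
m13 = m12 NOR m11 = HIGH NOR HIGH = LOW
m16 = m8 OR s OR m9 = HIGH OR HIGH OR LOW = HIGH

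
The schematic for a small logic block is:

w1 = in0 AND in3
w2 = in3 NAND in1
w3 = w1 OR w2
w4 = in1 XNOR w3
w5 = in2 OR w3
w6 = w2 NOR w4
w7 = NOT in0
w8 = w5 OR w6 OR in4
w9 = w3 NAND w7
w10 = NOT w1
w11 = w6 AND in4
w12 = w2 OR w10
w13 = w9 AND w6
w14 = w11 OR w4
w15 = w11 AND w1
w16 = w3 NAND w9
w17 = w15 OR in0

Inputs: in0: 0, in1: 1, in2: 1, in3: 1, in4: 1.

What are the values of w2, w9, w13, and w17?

w1 = in0 AND in3 = 0 AND 1 = 0
w2 = in3 NAND in1 = 1 NAND 1 = 0
w3 = w1 OR w2 = 0 OR 0 = 0
w4 = in1 XNOR w3 = 1 XNOR 0 = 0
w6 = w2 NOR w4 = 0 NOR 0 = 1
w7 = NOT in0 = NOT 0 = 1
w9 = w3 NAND w7 = 0 NAND 1 = 1
w11 = w6 AND in4 = 1 AND 1 = 1
w13 = w9 AND w6 = 1 AND 1 = 1
w15 = w11 AND w1 = 1 AND 0 = 0
w17 = w15 OR in0 = 0 OR 0 = 0

w2 = 0; w9 = 1; w13 = 1; w17 = 0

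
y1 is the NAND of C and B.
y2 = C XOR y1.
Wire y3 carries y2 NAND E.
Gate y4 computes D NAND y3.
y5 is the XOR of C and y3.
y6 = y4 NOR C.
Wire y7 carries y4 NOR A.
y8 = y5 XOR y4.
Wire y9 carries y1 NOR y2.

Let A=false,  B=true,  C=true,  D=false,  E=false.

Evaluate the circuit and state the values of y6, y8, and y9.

y6 = false, y8 = true, y9 = false

y1 = C NAND B = true NAND true = false
y2 = C XOR y1 = true XOR false = true
y3 = y2 NAND E = true NAND false = true
y4 = D NAND y3 = false NAND true = true
y5 = C XOR y3 = true XOR true = false
y6 = y4 NOR C = true NOR true = false
y8 = y5 XOR y4 = false XOR true = true
y9 = y1 NOR y2 = false NOR true = false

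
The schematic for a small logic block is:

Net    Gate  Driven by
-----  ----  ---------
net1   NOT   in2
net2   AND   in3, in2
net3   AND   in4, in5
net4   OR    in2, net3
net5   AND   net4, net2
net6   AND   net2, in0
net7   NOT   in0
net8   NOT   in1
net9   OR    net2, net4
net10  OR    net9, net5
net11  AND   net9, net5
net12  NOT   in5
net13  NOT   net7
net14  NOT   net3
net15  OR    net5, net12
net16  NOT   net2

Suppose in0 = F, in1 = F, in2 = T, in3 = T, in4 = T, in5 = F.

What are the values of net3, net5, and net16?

net2 = in3 AND in2 = T AND T = T
net3 = in4 AND in5 = T AND F = F
net4 = in2 OR net3 = T OR F = T
net5 = net4 AND net2 = T AND T = T
net16 = NOT net2 = NOT T = F

net3 = F, net5 = T, net16 = F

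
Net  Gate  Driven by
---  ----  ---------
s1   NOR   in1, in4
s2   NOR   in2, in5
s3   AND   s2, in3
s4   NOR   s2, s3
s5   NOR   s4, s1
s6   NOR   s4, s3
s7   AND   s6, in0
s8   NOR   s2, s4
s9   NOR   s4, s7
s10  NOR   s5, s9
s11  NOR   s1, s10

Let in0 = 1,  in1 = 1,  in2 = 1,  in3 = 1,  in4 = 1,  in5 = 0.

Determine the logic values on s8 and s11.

s1 = in1 NOR in4 = 1 NOR 1 = 0
s2 = in2 NOR in5 = 1 NOR 0 = 0
s3 = s2 AND in3 = 0 AND 1 = 0
s4 = s2 NOR s3 = 0 NOR 0 = 1
s5 = s4 NOR s1 = 1 NOR 0 = 0
s6 = s4 NOR s3 = 1 NOR 0 = 0
s7 = s6 AND in0 = 0 AND 1 = 0
s8 = s2 NOR s4 = 0 NOR 1 = 0
s9 = s4 NOR s7 = 1 NOR 0 = 0
s10 = s5 NOR s9 = 0 NOR 0 = 1
s11 = s1 NOR s10 = 0 NOR 1 = 0

s8 = 0, s11 = 0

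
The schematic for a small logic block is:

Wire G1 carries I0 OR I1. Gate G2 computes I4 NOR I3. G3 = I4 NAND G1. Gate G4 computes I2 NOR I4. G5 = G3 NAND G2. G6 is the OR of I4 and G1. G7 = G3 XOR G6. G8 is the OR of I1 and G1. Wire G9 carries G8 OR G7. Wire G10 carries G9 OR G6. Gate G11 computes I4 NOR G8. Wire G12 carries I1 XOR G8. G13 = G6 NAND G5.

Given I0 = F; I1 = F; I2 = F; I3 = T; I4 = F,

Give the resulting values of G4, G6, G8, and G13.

G4 = T, G6 = F, G8 = F, G13 = T

G1 = I0 OR I1 = F OR F = F
G2 = I4 NOR I3 = F NOR T = F
G3 = I4 NAND G1 = F NAND F = T
G4 = I2 NOR I4 = F NOR F = T
G5 = G3 NAND G2 = T NAND F = T
G6 = I4 OR G1 = F OR F = F
G8 = I1 OR G1 = F OR F = F
G13 = G6 NAND G5 = F NAND T = T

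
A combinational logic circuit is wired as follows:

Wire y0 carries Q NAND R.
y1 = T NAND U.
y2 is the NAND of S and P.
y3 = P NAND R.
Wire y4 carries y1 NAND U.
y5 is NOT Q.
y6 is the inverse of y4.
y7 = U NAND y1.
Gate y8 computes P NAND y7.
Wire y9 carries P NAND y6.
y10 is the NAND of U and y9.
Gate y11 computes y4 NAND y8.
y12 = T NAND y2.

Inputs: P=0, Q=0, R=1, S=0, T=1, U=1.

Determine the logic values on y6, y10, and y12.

y6 = 0; y10 = 0; y12 = 0

y1 = T NAND U = 1 NAND 1 = 0
y2 = S NAND P = 0 NAND 0 = 1
y4 = y1 NAND U = 0 NAND 1 = 1
y6 = NOT y4 = NOT 1 = 0
y9 = P NAND y6 = 0 NAND 0 = 1
y10 = U NAND y9 = 1 NAND 1 = 0
y12 = T NAND y2 = 1 NAND 1 = 0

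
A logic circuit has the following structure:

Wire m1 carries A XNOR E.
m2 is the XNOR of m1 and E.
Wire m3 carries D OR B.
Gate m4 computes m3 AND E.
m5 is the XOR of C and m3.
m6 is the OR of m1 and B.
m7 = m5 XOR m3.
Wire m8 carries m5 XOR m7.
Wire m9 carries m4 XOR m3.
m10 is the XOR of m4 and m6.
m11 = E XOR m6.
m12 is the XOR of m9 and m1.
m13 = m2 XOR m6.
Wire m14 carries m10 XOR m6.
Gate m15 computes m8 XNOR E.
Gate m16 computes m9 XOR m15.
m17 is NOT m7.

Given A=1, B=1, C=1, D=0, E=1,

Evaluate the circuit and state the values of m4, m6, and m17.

m1 = A XNOR E = 1 XNOR 1 = 1
m3 = D OR B = 0 OR 1 = 1
m4 = m3 AND E = 1 AND 1 = 1
m5 = C XOR m3 = 1 XOR 1 = 0
m6 = m1 OR B = 1 OR 1 = 1
m7 = m5 XOR m3 = 0 XOR 1 = 1
m17 = NOT m7 = NOT 1 = 0

m4 = 1, m6 = 1, m17 = 0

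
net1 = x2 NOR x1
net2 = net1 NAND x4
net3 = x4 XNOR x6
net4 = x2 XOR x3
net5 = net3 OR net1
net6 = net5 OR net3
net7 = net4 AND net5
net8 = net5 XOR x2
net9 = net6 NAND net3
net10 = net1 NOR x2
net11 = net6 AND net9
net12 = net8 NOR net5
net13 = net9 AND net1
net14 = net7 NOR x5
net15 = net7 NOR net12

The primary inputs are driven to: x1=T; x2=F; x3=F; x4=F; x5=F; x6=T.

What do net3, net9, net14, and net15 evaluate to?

net3 = F  net9 = T  net14 = T  net15 = F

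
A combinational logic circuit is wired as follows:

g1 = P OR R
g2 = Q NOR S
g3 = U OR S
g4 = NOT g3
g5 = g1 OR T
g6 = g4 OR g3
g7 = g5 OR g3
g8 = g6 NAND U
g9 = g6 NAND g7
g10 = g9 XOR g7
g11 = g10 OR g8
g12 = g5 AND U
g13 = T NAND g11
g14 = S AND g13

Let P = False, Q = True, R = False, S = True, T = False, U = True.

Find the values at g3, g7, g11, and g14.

g1 = P OR R = False OR False = False
g3 = U OR S = True OR True = True
g4 = NOT g3 = NOT True = False
g5 = g1 OR T = False OR False = False
g6 = g4 OR g3 = False OR True = True
g7 = g5 OR g3 = False OR True = True
g8 = g6 NAND U = True NAND True = False
g9 = g6 NAND g7 = True NAND True = False
g10 = g9 XOR g7 = False XOR True = True
g11 = g10 OR g8 = True OR False = True
g13 = T NAND g11 = False NAND True = True
g14 = S AND g13 = True AND True = True

g3 = True; g7 = True; g11 = True; g14 = True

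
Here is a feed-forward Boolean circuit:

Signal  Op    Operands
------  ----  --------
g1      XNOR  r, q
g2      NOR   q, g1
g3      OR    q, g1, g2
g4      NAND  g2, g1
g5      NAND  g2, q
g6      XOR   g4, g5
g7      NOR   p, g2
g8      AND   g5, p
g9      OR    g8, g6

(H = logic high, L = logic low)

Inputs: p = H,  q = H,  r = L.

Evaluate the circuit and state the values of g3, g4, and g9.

g1 = r XNOR q = L XNOR H = L
g2 = q NOR g1 = H NOR L = L
g3 = q OR g1 OR g2 = H OR L OR L = H
g4 = g2 NAND g1 = L NAND L = H
g5 = g2 NAND q = L NAND H = H
g6 = g4 XOR g5 = H XOR H = L
g8 = g5 AND p = H AND H = H
g9 = g8 OR g6 = H OR L = H

g3 = H  g4 = H  g9 = H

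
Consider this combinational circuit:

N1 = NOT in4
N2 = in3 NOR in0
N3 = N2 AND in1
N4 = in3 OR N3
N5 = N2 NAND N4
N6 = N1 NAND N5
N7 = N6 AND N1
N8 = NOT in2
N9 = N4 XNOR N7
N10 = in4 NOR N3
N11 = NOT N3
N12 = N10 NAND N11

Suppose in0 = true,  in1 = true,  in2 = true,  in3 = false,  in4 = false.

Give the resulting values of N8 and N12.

N2 = in3 NOR in0 = false NOR true = false
N3 = N2 AND in1 = false AND true = false
N8 = NOT in2 = NOT true = false
N10 = in4 NOR N3 = false NOR false = true
N11 = NOT N3 = NOT false = true
N12 = N10 NAND N11 = true NAND true = false

N8 = false  N12 = false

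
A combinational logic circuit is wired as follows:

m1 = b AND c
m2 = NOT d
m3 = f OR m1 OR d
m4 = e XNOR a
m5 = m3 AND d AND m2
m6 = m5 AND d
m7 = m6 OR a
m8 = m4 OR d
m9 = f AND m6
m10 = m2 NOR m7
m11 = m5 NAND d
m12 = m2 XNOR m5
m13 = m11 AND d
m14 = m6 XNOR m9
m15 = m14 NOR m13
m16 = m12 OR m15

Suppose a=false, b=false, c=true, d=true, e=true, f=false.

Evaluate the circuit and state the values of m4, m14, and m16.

m4 = false  m14 = true  m16 = true

m1 = b AND c = false AND true = false
m2 = NOT d = NOT true = false
m3 = f OR m1 OR d = false OR false OR true = true
m4 = e XNOR a = true XNOR false = false
m5 = m3 AND d AND m2 = true AND true AND false = false
m6 = m5 AND d = false AND true = false
m9 = f AND m6 = false AND false = false
m11 = m5 NAND d = false NAND true = true
m12 = m2 XNOR m5 = false XNOR false = true
m13 = m11 AND d = true AND true = true
m14 = m6 XNOR m9 = false XNOR false = true
m15 = m14 NOR m13 = true NOR true = false
m16 = m12 OR m15 = true OR false = true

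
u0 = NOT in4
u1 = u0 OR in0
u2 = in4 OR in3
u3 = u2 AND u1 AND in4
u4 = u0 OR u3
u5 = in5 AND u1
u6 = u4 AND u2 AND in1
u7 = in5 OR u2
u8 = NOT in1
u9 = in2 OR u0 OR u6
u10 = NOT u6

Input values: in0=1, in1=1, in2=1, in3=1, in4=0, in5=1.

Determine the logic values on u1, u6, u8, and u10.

u0 = NOT in4 = NOT 0 = 1
u1 = u0 OR in0 = 1 OR 1 = 1
u2 = in4 OR in3 = 0 OR 1 = 1
u3 = u2 AND u1 AND in4 = 1 AND 1 AND 0 = 0
u4 = u0 OR u3 = 1 OR 0 = 1
u6 = u4 AND u2 AND in1 = 1 AND 1 AND 1 = 1
u8 = NOT in1 = NOT 1 = 0
u10 = NOT u6 = NOT 1 = 0

u1 = 1, u6 = 1, u8 = 0, u10 = 0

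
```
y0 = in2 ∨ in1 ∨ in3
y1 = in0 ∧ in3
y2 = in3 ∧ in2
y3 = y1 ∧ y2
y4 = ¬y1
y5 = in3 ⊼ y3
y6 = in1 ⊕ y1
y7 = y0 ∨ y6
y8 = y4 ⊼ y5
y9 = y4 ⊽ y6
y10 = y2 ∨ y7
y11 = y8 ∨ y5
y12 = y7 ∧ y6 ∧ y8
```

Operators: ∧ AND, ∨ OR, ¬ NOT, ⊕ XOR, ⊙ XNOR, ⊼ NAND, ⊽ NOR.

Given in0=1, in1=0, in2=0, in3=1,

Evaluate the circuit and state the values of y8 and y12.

y8 = 1  y12 = 1

y0 = in2 OR in1 OR in3 = 0 OR 0 OR 1 = 1
y1 = in0 AND in3 = 1 AND 1 = 1
y2 = in3 AND in2 = 1 AND 0 = 0
y3 = y1 AND y2 = 1 AND 0 = 0
y4 = NOT y1 = NOT 1 = 0
y5 = in3 NAND y3 = 1 NAND 0 = 1
y6 = in1 XOR y1 = 0 XOR 1 = 1
y7 = y0 OR y6 = 1 OR 1 = 1
y8 = y4 NAND y5 = 0 NAND 1 = 1
y12 = y7 AND y6 AND y8 = 1 AND 1 AND 1 = 1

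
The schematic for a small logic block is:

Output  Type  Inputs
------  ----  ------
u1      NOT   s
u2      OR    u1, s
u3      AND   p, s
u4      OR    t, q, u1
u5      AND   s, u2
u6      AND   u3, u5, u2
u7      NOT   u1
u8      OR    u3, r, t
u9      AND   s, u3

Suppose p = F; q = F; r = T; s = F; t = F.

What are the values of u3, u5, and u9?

u3 = F; u5 = F; u9 = F

u1 = NOT s = NOT F = T
u2 = u1 OR s = T OR F = T
u3 = p AND s = F AND F = F
u5 = s AND u2 = F AND T = F
u9 = s AND u3 = F AND F = F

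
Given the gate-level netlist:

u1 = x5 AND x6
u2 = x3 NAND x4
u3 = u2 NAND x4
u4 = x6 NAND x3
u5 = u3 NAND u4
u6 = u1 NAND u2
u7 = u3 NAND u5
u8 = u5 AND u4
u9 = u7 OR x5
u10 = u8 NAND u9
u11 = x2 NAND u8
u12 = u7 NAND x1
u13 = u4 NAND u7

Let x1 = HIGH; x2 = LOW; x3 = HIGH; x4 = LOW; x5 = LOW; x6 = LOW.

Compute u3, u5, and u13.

u2 = x3 NAND x4 = HIGH NAND LOW = HIGH
u3 = u2 NAND x4 = HIGH NAND LOW = HIGH
u4 = x6 NAND x3 = LOW NAND HIGH = HIGH
u5 = u3 NAND u4 = HIGH NAND HIGH = LOW
u7 = u3 NAND u5 = HIGH NAND LOW = HIGH
u13 = u4 NAND u7 = HIGH NAND HIGH = LOW

u3 = HIGH  u5 = LOW  u13 = LOW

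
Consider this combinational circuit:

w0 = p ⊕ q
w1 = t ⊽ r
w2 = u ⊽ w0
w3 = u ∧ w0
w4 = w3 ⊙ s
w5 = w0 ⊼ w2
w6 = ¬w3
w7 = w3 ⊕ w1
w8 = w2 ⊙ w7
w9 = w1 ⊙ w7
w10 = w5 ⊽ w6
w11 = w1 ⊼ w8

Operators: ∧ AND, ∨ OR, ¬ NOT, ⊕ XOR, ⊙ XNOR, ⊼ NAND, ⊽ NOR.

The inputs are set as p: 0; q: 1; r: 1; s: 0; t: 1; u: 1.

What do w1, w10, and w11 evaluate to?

w0 = p XOR q = 0 XOR 1 = 1
w1 = t NOR r = 1 NOR 1 = 0
w2 = u NOR w0 = 1 NOR 1 = 0
w3 = u AND w0 = 1 AND 1 = 1
w5 = w0 NAND w2 = 1 NAND 0 = 1
w6 = NOT w3 = NOT 1 = 0
w7 = w3 XOR w1 = 1 XOR 0 = 1
w8 = w2 XNOR w7 = 0 XNOR 1 = 0
w10 = w5 NOR w6 = 1 NOR 0 = 0
w11 = w1 NAND w8 = 0 NAND 0 = 1

w1 = 0, w10 = 0, w11 = 1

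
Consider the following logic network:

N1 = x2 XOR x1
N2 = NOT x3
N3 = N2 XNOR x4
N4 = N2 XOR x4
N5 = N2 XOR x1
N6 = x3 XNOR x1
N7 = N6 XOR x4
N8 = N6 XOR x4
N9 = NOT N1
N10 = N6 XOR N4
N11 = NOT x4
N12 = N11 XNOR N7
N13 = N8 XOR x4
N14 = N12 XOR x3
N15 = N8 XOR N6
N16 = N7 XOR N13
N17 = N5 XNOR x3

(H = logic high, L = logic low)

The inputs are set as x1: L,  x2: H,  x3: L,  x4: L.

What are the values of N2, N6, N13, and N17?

N2 = H, N6 = H, N13 = H, N17 = L

N2 = NOT x3 = NOT L = H
N5 = N2 XOR x1 = H XOR L = H
N6 = x3 XNOR x1 = L XNOR L = H
N8 = N6 XOR x4 = H XOR L = H
N13 = N8 XOR x4 = H XOR L = H
N17 = N5 XNOR x3 = H XNOR L = L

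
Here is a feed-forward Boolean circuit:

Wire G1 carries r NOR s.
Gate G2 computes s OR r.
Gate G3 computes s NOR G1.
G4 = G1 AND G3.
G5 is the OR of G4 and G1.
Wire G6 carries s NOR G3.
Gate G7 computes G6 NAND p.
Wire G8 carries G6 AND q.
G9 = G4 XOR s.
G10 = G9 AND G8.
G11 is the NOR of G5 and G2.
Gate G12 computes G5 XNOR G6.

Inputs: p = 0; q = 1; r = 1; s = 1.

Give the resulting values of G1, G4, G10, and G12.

G1 = r NOR s = 1 NOR 1 = 0
G3 = s NOR G1 = 1 NOR 0 = 0
G4 = G1 AND G3 = 0 AND 0 = 0
G5 = G4 OR G1 = 0 OR 0 = 0
G6 = s NOR G3 = 1 NOR 0 = 0
G8 = G6 AND q = 0 AND 1 = 0
G9 = G4 XOR s = 0 XOR 1 = 1
G10 = G9 AND G8 = 1 AND 0 = 0
G12 = G5 XNOR G6 = 0 XNOR 0 = 1

G1 = 0  G4 = 0  G10 = 0  G12 = 1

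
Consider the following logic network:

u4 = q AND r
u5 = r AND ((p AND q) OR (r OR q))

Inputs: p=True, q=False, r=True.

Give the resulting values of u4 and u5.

u4 = False AND True = False
u5 = True AND ((True AND False) OR (True OR False)) = True

u4 = False  u5 = True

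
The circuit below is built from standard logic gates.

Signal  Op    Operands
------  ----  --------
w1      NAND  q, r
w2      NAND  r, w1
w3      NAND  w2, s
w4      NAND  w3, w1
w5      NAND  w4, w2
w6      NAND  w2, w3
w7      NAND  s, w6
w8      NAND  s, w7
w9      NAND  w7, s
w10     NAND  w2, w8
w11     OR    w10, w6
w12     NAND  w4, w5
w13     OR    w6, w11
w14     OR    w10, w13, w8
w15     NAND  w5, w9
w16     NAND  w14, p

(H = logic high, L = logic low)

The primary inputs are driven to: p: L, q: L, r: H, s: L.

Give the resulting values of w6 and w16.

w1 = q NAND r = L NAND H = H
w2 = r NAND w1 = H NAND H = L
w3 = w2 NAND s = L NAND L = H
w6 = w2 NAND w3 = L NAND H = H
w7 = s NAND w6 = L NAND H = H
w8 = s NAND w7 = L NAND H = H
w10 = w2 NAND w8 = L NAND H = H
w11 = w10 OR w6 = H OR H = H
w13 = w6 OR w11 = H OR H = H
w14 = w10 OR w13 OR w8 = H OR H OR H = H
w16 = w14 NAND p = H NAND L = H

w6 = H; w16 = H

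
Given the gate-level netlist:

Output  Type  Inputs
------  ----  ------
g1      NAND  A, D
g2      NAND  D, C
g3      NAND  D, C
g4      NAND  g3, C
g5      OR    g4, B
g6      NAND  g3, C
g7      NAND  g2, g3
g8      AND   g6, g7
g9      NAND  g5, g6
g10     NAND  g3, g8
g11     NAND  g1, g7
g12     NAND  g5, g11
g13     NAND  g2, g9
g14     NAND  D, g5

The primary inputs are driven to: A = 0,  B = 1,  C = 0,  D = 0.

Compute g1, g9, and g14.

g1 = 1, g9 = 0, g14 = 1

g1 = A NAND D = 0 NAND 0 = 1
g3 = D NAND C = 0 NAND 0 = 1
g4 = g3 NAND C = 1 NAND 0 = 1
g5 = g4 OR B = 1 OR 1 = 1
g6 = g3 NAND C = 1 NAND 0 = 1
g9 = g5 NAND g6 = 1 NAND 1 = 0
g14 = D NAND g5 = 0 NAND 1 = 1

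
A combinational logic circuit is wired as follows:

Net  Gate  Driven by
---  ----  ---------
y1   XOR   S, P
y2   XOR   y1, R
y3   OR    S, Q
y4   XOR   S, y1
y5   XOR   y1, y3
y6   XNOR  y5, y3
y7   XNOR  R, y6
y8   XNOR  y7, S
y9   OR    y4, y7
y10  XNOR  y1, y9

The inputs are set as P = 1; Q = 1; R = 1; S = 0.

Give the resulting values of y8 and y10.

y8 = 1, y10 = 1

y1 = S XOR P = 0 XOR 1 = 1
y3 = S OR Q = 0 OR 1 = 1
y4 = S XOR y1 = 0 XOR 1 = 1
y5 = y1 XOR y3 = 1 XOR 1 = 0
y6 = y5 XNOR y3 = 0 XNOR 1 = 0
y7 = R XNOR y6 = 1 XNOR 0 = 0
y8 = y7 XNOR S = 0 XNOR 0 = 1
y9 = y4 OR y7 = 1 OR 0 = 1
y10 = y1 XNOR y9 = 1 XNOR 1 = 1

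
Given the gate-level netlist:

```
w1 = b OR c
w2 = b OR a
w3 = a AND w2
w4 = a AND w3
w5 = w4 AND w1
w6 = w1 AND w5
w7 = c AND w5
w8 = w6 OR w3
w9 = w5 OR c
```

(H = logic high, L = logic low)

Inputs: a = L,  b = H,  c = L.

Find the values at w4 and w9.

w1 = b OR c = H OR L = H
w2 = b OR a = H OR L = H
w3 = a AND w2 = L AND H = L
w4 = a AND w3 = L AND L = L
w5 = w4 AND w1 = L AND H = L
w9 = w5 OR c = L OR L = L

w4 = L, w9 = L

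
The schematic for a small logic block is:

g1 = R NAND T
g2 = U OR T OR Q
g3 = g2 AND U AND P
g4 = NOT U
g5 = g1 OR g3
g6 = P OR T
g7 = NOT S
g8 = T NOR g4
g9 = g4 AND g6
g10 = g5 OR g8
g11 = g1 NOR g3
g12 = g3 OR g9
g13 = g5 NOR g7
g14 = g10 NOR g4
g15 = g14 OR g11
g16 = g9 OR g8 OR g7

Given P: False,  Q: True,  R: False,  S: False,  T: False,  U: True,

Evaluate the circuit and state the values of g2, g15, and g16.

g2 = True, g15 = False, g16 = True

g1 = R NAND T = False NAND False = True
g2 = U OR T OR Q = True OR False OR True = True
g3 = g2 AND U AND P = True AND True AND False = False
g4 = NOT U = NOT True = False
g5 = g1 OR g3 = True OR False = True
g6 = P OR T = False OR False = False
g7 = NOT S = NOT False = True
g8 = T NOR g4 = False NOR False = True
g9 = g4 AND g6 = False AND False = False
g10 = g5 OR g8 = True OR True = True
g11 = g1 NOR g3 = True NOR False = False
g14 = g10 NOR g4 = True NOR False = False
g15 = g14 OR g11 = False OR False = False
g16 = g9 OR g8 OR g7 = False OR True OR True = True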